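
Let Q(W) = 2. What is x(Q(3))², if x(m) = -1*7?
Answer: 49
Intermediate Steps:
x(m) = -7
x(Q(3))² = (-7)² = 49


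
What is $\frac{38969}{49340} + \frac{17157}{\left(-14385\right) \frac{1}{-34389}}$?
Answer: $\frac{277254821437}{6759580} \approx 41017.0$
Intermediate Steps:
$\frac{38969}{49340} + \frac{17157}{\left(-14385\right) \frac{1}{-34389}} = 38969 \cdot \frac{1}{49340} + \frac{17157}{\left(-14385\right) \left(- \frac{1}{34389}\right)} = \frac{38969}{49340} + \frac{17157}{\frac{4795}{11463}} = \frac{38969}{49340} + 17157 \cdot \frac{11463}{4795} = \frac{38969}{49340} + \frac{28095813}{685} = \frac{277254821437}{6759580}$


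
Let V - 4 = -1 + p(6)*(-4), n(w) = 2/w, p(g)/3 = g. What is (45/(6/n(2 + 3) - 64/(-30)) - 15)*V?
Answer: 219420/257 ≈ 853.77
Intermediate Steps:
p(g) = 3*g
V = -69 (V = 4 + (-1 + (3*6)*(-4)) = 4 + (-1 + 18*(-4)) = 4 + (-1 - 72) = 4 - 73 = -69)
(45/(6/n(2 + 3) - 64/(-30)) - 15)*V = (45/(6/((2/(2 + 3))) - 64/(-30)) - 15)*(-69) = (45/(6/((2/5)) - 64*(-1/30)) - 15)*(-69) = (45/(6/((2*(⅕))) + 32/15) - 15)*(-69) = (45/(6/(⅖) + 32/15) - 15)*(-69) = (45/(6*(5/2) + 32/15) - 15)*(-69) = (45/(15 + 32/15) - 15)*(-69) = (45/(257/15) - 15)*(-69) = (45*(15/257) - 15)*(-69) = (675/257 - 15)*(-69) = -3180/257*(-69) = 219420/257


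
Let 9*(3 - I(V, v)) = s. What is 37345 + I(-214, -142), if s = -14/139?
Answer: 46722362/1251 ≈ 37348.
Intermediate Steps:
s = -14/139 (s = -14*1/139 = -14/139 ≈ -0.10072)
I(V, v) = 3767/1251 (I(V, v) = 3 - 1/9*(-14/139) = 3 + 14/1251 = 3767/1251)
37345 + I(-214, -142) = 37345 + 3767/1251 = 46722362/1251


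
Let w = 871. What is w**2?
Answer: 758641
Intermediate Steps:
w**2 = 871**2 = 758641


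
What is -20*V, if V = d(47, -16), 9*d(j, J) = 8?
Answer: -160/9 ≈ -17.778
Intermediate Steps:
d(j, J) = 8/9 (d(j, J) = (⅑)*8 = 8/9)
V = 8/9 ≈ 0.88889
-20*V = -20*8/9 = -160/9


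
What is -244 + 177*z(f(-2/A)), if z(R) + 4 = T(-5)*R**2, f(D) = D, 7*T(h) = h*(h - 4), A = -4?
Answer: -18691/28 ≈ -667.54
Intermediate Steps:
T(h) = h*(-4 + h)/7 (T(h) = (h*(h - 4))/7 = (h*(-4 + h))/7 = h*(-4 + h)/7)
z(R) = -4 + 45*R**2/7 (z(R) = -4 + ((1/7)*(-5)*(-4 - 5))*R**2 = -4 + ((1/7)*(-5)*(-9))*R**2 = -4 + 45*R**2/7)
-244 + 177*z(f(-2/A)) = -244 + 177*(-4 + 45*(-2/(-4))**2/7) = -244 + 177*(-4 + 45*(-2*(-1/4))**2/7) = -244 + 177*(-4 + 45*(1/2)**2/7) = -244 + 177*(-4 + (45/7)*(1/4)) = -244 + 177*(-4 + 45/28) = -244 + 177*(-67/28) = -244 - 11859/28 = -18691/28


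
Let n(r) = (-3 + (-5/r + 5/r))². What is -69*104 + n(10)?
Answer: -7167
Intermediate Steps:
n(r) = 9 (n(r) = (-3 + 0)² = (-3)² = 9)
-69*104 + n(10) = -69*104 + 9 = -7176 + 9 = -7167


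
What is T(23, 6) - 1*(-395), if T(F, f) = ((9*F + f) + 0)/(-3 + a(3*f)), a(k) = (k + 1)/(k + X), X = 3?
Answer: 12907/44 ≈ 293.34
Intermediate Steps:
a(k) = (1 + k)/(3 + k) (a(k) = (k + 1)/(k + 3) = (1 + k)/(3 + k))
T(F, f) = (f + 9*F)/(-3 + (1 + 3*f)/(3 + 3*f)) (T(F, f) = ((9*F + f) + 0)/(-3 + (1 + 3*f)/(3 + 3*f)) = ((f + 9*F) + 0)/(-3 + (1 + 3*f)/(3 + 3*f)) = (f + 9*F)/(-3 + (1 + 3*f)/(3 + 3*f)))
T(23, 6) - 1*(-395) = 3*(1 + 6)*(6 + 9*23)/(2*(-4 - 3*6)) - 1*(-395) = (3/2)*7*(6 + 207)/(-4 - 18) + 395 = (3/2)*7*213/(-22) + 395 = (3/2)*(-1/22)*7*213 + 395 = -4473/44 + 395 = 12907/44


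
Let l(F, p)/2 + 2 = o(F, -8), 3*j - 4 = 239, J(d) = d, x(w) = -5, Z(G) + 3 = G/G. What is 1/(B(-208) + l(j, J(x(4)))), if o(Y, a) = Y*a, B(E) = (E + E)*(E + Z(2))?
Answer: 1/86060 ≈ 1.1620e-5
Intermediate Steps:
Z(G) = -2 (Z(G) = -3 + G/G = -3 + 1 = -2)
B(E) = 2*E*(-2 + E) (B(E) = (E + E)*(E - 2) = (2*E)*(-2 + E) = 2*E*(-2 + E))
j = 81 (j = 4/3 + (⅓)*239 = 4/3 + 239/3 = 81)
l(F, p) = -4 - 16*F (l(F, p) = -4 + 2*(F*(-8)) = -4 + 2*(-8*F) = -4 - 16*F)
1/(B(-208) + l(j, J(x(4)))) = 1/(2*(-208)*(-2 - 208) + (-4 - 16*81)) = 1/(2*(-208)*(-210) + (-4 - 1296)) = 1/(87360 - 1300) = 1/86060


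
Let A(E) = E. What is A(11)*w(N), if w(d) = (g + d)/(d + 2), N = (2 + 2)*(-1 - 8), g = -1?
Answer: 407/34 ≈ 11.971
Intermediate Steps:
N = -36 (N = 4*(-9) = -36)
w(d) = (-1 + d)/(2 + d) (w(d) = (-1 + d)/(d + 2) = (-1 + d)/(2 + d))
A(11)*w(N) = 11*((-1 - 36)/(2 - 36)) = 11*(-37/(-34)) = 11*(-1/34*(-37)) = 11*(37/34) = 407/34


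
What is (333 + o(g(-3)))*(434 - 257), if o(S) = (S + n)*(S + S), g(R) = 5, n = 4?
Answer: 74871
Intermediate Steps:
o(S) = 2*S*(4 + S) (o(S) = (S + 4)*(S + S) = (4 + S)*(2*S) = 2*S*(4 + S))
(333 + o(g(-3)))*(434 - 257) = (333 + 2*5*(4 + 5))*(434 - 257) = (333 + 2*5*9)*177 = (333 + 90)*177 = 423*177 = 74871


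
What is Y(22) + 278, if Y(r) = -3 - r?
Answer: 253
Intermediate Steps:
Y(22) + 278 = (-3 - 1*22) + 278 = (-3 - 22) + 278 = -25 + 278 = 253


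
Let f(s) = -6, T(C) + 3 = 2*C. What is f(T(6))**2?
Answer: 36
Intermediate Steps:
T(C) = -3 + 2*C
f(T(6))**2 = (-6)**2 = 36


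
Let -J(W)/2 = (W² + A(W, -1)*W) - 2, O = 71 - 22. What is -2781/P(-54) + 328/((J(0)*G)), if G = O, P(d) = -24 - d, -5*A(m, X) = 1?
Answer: -44603/490 ≈ -91.026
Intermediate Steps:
A(m, X) = -⅕ (A(m, X) = -⅕*1 = -⅕)
O = 49
J(W) = 4 - 2*W² + 2*W/5 (J(W) = -2*((W² - W/5) - 2) = -2*(-2 + W² - W/5) = 4 - 2*W² + 2*W/5)
G = 49
-2781/P(-54) + 328/((J(0)*G)) = -2781/(-24 - 1*(-54)) + 328/(((4 - 2*0² + (⅖)*0)*49)) = -2781/(-24 + 54) + 328/(((4 - 2*0 + 0)*49)) = -2781/30 + 328/(((4 + 0 + 0)*49)) = -2781*1/30 + 328/((4*49)) = -927/10 + 328/196 = -927/10 + 328*(1/196) = -927/10 + 82/49 = -44603/490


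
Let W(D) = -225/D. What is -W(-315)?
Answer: -5/7 ≈ -0.71429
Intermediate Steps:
-W(-315) = -(-225)/(-315) = -(-225)*(-1)/315 = -1*5/7 = -5/7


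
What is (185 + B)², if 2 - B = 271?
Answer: 7056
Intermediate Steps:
B = -269 (B = 2 - 1*271 = 2 - 271 = -269)
(185 + B)² = (185 - 269)² = (-84)² = 7056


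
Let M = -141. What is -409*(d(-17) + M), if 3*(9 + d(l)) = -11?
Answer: 188549/3 ≈ 62850.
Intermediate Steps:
d(l) = -38/3 (d(l) = -9 + (⅓)*(-11) = -9 - 11/3 = -38/3)
-409*(d(-17) + M) = -409*(-38/3 - 141) = -409*(-461/3) = 188549/3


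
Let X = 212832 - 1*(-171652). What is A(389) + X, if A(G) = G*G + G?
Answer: 536194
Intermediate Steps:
A(G) = G + G² (A(G) = G² + G = G + G²)
X = 384484 (X = 212832 + 171652 = 384484)
A(389) + X = 389*(1 + 389) + 384484 = 389*390 + 384484 = 151710 + 384484 = 536194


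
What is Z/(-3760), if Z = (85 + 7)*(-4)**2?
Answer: -92/235 ≈ -0.39149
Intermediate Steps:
Z = 1472 (Z = 92*16 = 1472)
Z/(-3760) = 1472/(-3760) = 1472*(-1/3760) = -92/235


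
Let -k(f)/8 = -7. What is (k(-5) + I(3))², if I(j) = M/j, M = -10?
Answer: 24964/9 ≈ 2773.8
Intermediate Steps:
I(j) = -10/j
k(f) = 56 (k(f) = -8*(-7) = 56)
(k(-5) + I(3))² = (56 - 10/3)² = (158/3)² = 24964/9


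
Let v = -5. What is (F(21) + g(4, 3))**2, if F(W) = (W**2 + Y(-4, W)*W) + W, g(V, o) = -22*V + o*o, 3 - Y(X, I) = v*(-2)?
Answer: 55696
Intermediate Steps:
Y(X, I) = -7 (Y(X, I) = 3 - (-5)*(-2) = 3 - 1*10 = 3 - 10 = -7)
g(V, o) = o**2 - 22*V (g(V, o) = -22*V + o**2 = o**2 - 22*V)
F(W) = W**2 - 6*W (F(W) = (W**2 - 7*W) + W = W**2 - 6*W)
(F(21) + g(4, 3))**2 = (21*(-6 + 21) + (3**2 - 22*4))**2 = (21*15 + (9 - 88))**2 = (315 - 79)**2 = 236**2 = 55696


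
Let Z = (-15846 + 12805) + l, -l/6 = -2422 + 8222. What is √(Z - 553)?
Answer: 9*I*√474 ≈ 195.94*I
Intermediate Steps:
l = -34800 (l = -6*(-2422 + 8222) = -6*5800 = -34800)
Z = -37841 (Z = (-15846 + 12805) - 34800 = -3041 - 34800 = -37841)
√(Z - 553) = √(-37841 - 553) = √(-38394) = 9*I*√474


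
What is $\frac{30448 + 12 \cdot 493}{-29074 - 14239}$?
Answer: $- \frac{36364}{43313} \approx -0.83956$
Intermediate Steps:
$\frac{30448 + 12 \cdot 493}{-29074 - 14239} = \frac{30448 + 5916}{-43313} = 36364 \left(- \frac{1}{43313}\right) = - \frac{36364}{43313}$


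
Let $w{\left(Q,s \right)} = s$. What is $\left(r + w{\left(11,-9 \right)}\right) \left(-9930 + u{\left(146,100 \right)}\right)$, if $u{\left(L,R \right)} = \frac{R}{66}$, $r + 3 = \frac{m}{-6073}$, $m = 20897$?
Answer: $\frac{30723785720}{200409} \approx 1.5331 \cdot 10^{5}$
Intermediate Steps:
$r = - \frac{39116}{6073}$ ($r = -3 + \frac{20897}{-6073} = -3 + 20897 \left(- \frac{1}{6073}\right) = -3 - \frac{20897}{6073} = - \frac{39116}{6073} \approx -6.441$)
$u{\left(L,R \right)} = \frac{R}{66}$ ($u{\left(L,R \right)} = R \frac{1}{66} = \frac{R}{66}$)
$\left(r + w{\left(11,-9 \right)}\right) \left(-9930 + u{\left(146,100 \right)}\right) = \left(- \frac{39116}{6073} - 9\right) \left(-9930 + \frac{1}{66} \cdot 100\right) = - \frac{93773 \left(-9930 + \frac{50}{33}\right)}{6073} = \left(- \frac{93773}{6073}\right) \left(- \frac{327640}{33}\right) = \frac{30723785720}{200409}$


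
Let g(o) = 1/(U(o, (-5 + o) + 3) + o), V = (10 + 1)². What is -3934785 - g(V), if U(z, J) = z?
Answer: -952217971/242 ≈ -3.9348e+6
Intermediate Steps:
V = 121 (V = 11² = 121)
g(o) = 1/(2*o) (g(o) = 1/(o + o) = 1/(2*o))
-3934785 - g(V) = -3934785 - 1/(2*121) = -3934785 - 1*1/242 = -3934785 - 1/242 = -952217971/242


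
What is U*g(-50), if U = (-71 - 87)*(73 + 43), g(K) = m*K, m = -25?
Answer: -22910000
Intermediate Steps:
g(K) = -25*K
U = -18328 (U = -158*116 = -18328)
U*g(-50) = -(-458200)*(-50) = -18328*1250 = -22910000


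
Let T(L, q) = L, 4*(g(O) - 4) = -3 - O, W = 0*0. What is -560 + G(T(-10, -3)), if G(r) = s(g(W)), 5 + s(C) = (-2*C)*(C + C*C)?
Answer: -20953/32 ≈ -654.78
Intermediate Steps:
W = 0
g(O) = 13/4 - O/4 (g(O) = 4 + (-3 - O)/4 = 4 + (-¾ - O/4) = 13/4 - O/4)
s(C) = -5 - 2*C*(C + C²) (s(C) = -5 + (-2*C)*(C + C*C) = -5 + (-2*C)*(C + C²) = -5 - 2*C*(C + C²))
G(r) = -3033/32 (G(r) = -5 - 2*(13/4 - ¼*0)² - 2*(13/4 - ¼*0)³ = -5 - 2*(13/4 + 0)² - 2*(13/4 + 0)³ = -5 - 2*(13/4)² - 2*(13/4)³ = -5 - 2*169/16 - 2*2197/64 = -5 - 169/8 - 2197/32 = -3033/32)
-560 + G(T(-10, -3)) = -560 - 3033/32 = -20953/32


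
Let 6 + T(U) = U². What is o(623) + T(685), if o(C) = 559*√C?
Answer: 469219 + 559*√623 ≈ 4.8317e+5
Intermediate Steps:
T(U) = -6 + U²
o(623) + T(685) = 559*√623 + (-6 + 685²) = 559*√623 + (-6 + 469225) = 559*√623 + 469219 = 469219 + 559*√623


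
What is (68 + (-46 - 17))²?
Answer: 25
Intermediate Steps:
(68 + (-46 - 17))² = (68 - 63)² = 5² = 25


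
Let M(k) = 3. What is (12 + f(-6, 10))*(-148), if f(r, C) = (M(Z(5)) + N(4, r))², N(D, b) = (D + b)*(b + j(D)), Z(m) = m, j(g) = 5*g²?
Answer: -3113476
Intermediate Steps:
N(D, b) = (D + b)*(b + 5*D²)
f(r, C) = (323 + r² + 84*r)² (f(r, C) = (3 + (r² + 5*4³ + 4*r + 5*r*4²))² = (3 + (r² + 5*64 + 4*r + 5*r*16))² = (3 + (r² + 320 + 4*r + 80*r))² = (3 + (320 + r² + 84*r))² = (323 + r² + 84*r)²)
(12 + f(-6, 10))*(-148) = (12 + (323 + (-6)² + 84*(-6))²)*(-148) = (12 + (323 + 36 - 504)²)*(-148) = (12 + (-145)²)*(-148) = (12 + 21025)*(-148) = 21037*(-148) = -3113476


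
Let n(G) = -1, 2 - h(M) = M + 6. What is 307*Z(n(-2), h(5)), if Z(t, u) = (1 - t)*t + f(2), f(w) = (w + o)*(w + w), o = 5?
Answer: 7982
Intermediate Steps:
h(M) = -4 - M (h(M) = 2 - (M + 6) = 2 - (6 + M) = 2 + (-6 - M) = -4 - M)
f(w) = 2*w*(5 + w) (f(w) = (w + 5)*(w + w) = (5 + w)*(2*w) = 2*w*(5 + w))
Z(t, u) = 28 + t*(1 - t) (Z(t, u) = (1 - t)*t + 2*2*(5 + 2) = t*(1 - t) + 2*2*7 = t*(1 - t) + 28 = 28 + t*(1 - t))
307*Z(n(-2), h(5)) = 307*(28 - 1 - 1*(-1)²) = 307*(28 - 1 - 1*1) = 307*(28 - 1 - 1) = 307*26 = 7982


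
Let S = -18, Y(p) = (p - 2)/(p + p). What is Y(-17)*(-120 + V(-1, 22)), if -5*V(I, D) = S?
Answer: -5529/85 ≈ -65.047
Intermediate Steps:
Y(p) = (-2 + p)/(2*p) (Y(p) = (-2 + p)/((2*p)) = (-2 + p)*(1/(2*p)) = (-2 + p)/(2*p))
V(I, D) = 18/5 (V(I, D) = -⅕*(-18) = 18/5)
Y(-17)*(-120 + V(-1, 22)) = ((½)*(-2 - 17)/(-17))*(-120 + 18/5) = ((½)*(-1/17)*(-19))*(-582/5) = (19/34)*(-582/5) = -5529/85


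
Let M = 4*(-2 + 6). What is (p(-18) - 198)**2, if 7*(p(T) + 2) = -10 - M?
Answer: 2033476/49 ≈ 41500.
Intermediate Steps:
M = 16 (M = 4*4 = 16)
p(T) = -40/7 (p(T) = -2 + (-10 - 1*16)/7 = -2 + (-10 - 16)/7 = -2 + (1/7)*(-26) = -2 - 26/7 = -40/7)
(p(-18) - 198)**2 = (-40/7 - 198)**2 = (-1426/7)**2 = 2033476/49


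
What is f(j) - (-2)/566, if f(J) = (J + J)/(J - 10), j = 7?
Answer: -3959/849 ≈ -4.6631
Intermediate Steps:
f(J) = 2*J/(-10 + J) (f(J) = (2*J)/(-10 + J) = 2*J/(-10 + J))
f(j) - (-2)/566 = 2*7/(-10 + 7) - (-2)/566 = 2*7/(-3) - (-2)/566 = 2*7*(-1/3) - 1*(-1/283) = -14/3 + 1/283 = -3959/849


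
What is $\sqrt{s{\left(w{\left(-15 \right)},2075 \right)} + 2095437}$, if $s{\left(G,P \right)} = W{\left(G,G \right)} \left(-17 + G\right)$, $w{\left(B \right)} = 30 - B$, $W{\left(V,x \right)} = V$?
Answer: $\sqrt{2096697} \approx 1448.0$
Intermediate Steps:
$s{\left(G,P \right)} = G \left(-17 + G\right)$
$\sqrt{s{\left(w{\left(-15 \right)},2075 \right)} + 2095437} = \sqrt{\left(30 - -15\right) \left(-17 + \left(30 - -15\right)\right) + 2095437} = \sqrt{\left(30 + 15\right) \left(-17 + \left(30 + 15\right)\right) + 2095437} = \sqrt{45 \left(-17 + 45\right) + 2095437} = \sqrt{45 \cdot 28 + 2095437} = \sqrt{1260 + 2095437} = \sqrt{2096697}$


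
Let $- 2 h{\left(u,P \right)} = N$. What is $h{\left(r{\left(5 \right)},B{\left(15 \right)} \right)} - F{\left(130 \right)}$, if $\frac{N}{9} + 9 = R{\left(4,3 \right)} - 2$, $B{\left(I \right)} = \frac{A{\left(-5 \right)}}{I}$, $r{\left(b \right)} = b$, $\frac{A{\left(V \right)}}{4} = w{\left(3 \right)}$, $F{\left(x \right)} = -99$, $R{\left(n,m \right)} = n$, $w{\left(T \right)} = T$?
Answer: $\frac{261}{2} \approx 130.5$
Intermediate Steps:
$A{\left(V \right)} = 12$ ($A{\left(V \right)} = 4 \cdot 3 = 12$)
$B{\left(I \right)} = \frac{12}{I}$
$N = -63$ ($N = -81 + 9 \left(4 - 2\right) = -81 + 9 \cdot 2 = -81 + 18 = -63$)
$h{\left(u,P \right)} = \frac{63}{2}$ ($h{\left(u,P \right)} = \left(- \frac{1}{2}\right) \left(-63\right) = \frac{63}{2}$)
$h{\left(r{\left(5 \right)},B{\left(15 \right)} \right)} - F{\left(130 \right)} = \frac{63}{2} - -99 = \frac{63}{2} + 99 = \frac{261}{2}$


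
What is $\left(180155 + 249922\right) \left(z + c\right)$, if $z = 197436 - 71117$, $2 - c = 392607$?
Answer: $-114523484022$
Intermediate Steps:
$c = -392605$ ($c = 2 - 392607 = -392605$)
$z = 126319$ ($z = 197436 - 71117 = 126319$)
$\left(180155 + 249922\right) \left(z + c\right) = \left(180155 + 249922\right) \left(126319 - 392605\right) = 430077 \left(-266286\right) = -114523484022$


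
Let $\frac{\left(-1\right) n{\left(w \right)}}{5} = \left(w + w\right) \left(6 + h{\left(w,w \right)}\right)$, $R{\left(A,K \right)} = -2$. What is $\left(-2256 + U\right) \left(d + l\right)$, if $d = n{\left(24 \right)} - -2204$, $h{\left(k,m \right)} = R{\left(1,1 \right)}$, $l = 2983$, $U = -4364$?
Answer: $-27982740$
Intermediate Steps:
$h{\left(k,m \right)} = -2$
$n{\left(w \right)} = - 40 w$ ($n{\left(w \right)} = - 5 \left(w + w\right) \left(6 - 2\right) = - 5 \cdot 2 w 4 = - 5 \cdot 8 w = - 40 w$)
$d = 1244$ ($d = \left(-40\right) 24 - -2204 = -960 + 2204 = 1244$)
$\left(-2256 + U\right) \left(d + l\right) = \left(-2256 - 4364\right) \left(1244 + 2983\right) = \left(-6620\right) 4227 = -27982740$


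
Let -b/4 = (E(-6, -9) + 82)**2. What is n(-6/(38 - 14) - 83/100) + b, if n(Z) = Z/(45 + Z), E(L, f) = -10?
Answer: -2529795/122 ≈ -20736.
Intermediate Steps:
b = -20736 (b = -4*(-10 + 82)**2 = -4*72**2 = -4*5184 = -20736)
n(-6/(38 - 14) - 83/100) + b = (-6/(38 - 14) - 83/100)/(45 + (-6/(38 - 14) - 83/100)) - 20736 = (-6/24 - 83*1/100)/(45 + (-6/24 - 83*1/100)) - 20736 = (-6*1/24 - 83/100)/(45 + (-6*1/24 - 83/100)) - 20736 = (-1/4 - 83/100)/(45 + (-1/4 - 83/100)) - 20736 = -27/(25*(45 - 27/25)) - 20736 = -27/(25*1098/25) - 20736 = -27/25*25/1098 - 20736 = -3/122 - 20736 = -2529795/122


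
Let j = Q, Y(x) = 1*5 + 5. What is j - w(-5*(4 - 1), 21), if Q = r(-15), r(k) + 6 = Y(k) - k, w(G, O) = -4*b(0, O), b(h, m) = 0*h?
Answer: 19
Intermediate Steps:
b(h, m) = 0
Y(x) = 10 (Y(x) = 5 + 5 = 10)
w(G, O) = 0 (w(G, O) = -4*0 = 0)
r(k) = 4 - k (r(k) = -6 + (10 - k) = 4 - k)
Q = 19 (Q = 4 - 1*(-15) = 4 + 15 = 19)
j = 19
j - w(-5*(4 - 1), 21) = 19 - 1*0 = 19 + 0 = 19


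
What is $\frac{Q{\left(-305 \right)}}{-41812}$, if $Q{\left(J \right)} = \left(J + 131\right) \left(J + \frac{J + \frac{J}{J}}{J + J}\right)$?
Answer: $- \frac{8079951}{6376330} \approx -1.2672$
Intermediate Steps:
$Q{\left(J \right)} = \left(131 + J\right) \left(J + \frac{1 + J}{2 J}\right)$ ($Q{\left(J \right)} = \left(131 + J\right) \left(J + \frac{J + 1}{2 J}\right) = \left(131 + J\right) \left(J + \left(1 + J\right) \frac{1}{2 J}\right) = \left(131 + J\right) \left(J + \frac{1 + J}{2 J}\right)$)
$\frac{Q{\left(-305 \right)}}{-41812} = \frac{66 + \left(-305\right)^{2} + \frac{131}{2 \left(-305\right)} + \frac{263}{2} \left(-305\right)}{-41812} = \left(66 + 93025 + \frac{131}{2} \left(- \frac{1}{305}\right) - \frac{80215}{2}\right) \left(- \frac{1}{41812}\right) = \left(66 + 93025 - \frac{131}{610} - \frac{80215}{2}\right) \left(- \frac{1}{41812}\right) = \frac{16159902}{305} \left(- \frac{1}{41812}\right) = - \frac{8079951}{6376330}$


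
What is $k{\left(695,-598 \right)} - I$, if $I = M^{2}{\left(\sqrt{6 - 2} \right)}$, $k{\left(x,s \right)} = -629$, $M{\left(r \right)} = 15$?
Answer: $-854$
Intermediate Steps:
$I = 225$ ($I = 15^{2} = 225$)
$k{\left(695,-598 \right)} - I = -629 - 225 = -854$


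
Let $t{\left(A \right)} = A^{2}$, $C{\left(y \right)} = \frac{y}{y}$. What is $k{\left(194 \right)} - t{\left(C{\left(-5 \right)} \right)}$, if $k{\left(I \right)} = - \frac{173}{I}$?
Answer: $- \frac{367}{194} \approx -1.8918$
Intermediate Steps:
$C{\left(y \right)} = 1$
$k{\left(194 \right)} - t{\left(C{\left(-5 \right)} \right)} = - \frac{173}{194} - 1^{2} = \left(-173\right) \frac{1}{194} - 1 = - \frac{173}{194} - 1 = - \frac{367}{194}$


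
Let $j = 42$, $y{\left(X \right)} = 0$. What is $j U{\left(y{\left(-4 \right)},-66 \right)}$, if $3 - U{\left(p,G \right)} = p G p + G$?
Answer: $2898$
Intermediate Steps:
$U{\left(p,G \right)} = 3 - G - G p^{2}$ ($U{\left(p,G \right)} = 3 - \left(p G p + G\right) = 3 - \left(G p p + G\right) = 3 - \left(G p^{2} + G\right) = 3 - \left(G + G p^{2}\right) = 3 - G - G p^{2}$)
$j U{\left(y{\left(-4 \right)},-66 \right)} = 42 \left(3 - -66 - - 66 \cdot 0^{2}\right) = 42 \left(3 + 66 - \left(-66\right) 0\right) = 42 \left(3 + 66 + 0\right) = 42 \cdot 69 = 2898$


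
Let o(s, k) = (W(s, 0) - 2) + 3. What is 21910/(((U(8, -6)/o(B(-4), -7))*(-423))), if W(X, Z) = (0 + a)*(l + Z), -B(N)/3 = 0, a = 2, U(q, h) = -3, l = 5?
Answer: 241010/1269 ≈ 189.92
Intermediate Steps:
B(N) = 0 (B(N) = -3*0 = 0)
W(X, Z) = 10 + 2*Z (W(X, Z) = (0 + 2)*(5 + Z) = 2*(5 + Z) = 10 + 2*Z)
o(s, k) = 11 (o(s, k) = ((10 + 2*0) - 2) + 3 = ((10 + 0) - 2) + 3 = (10 - 2) + 3 = 8 + 3 = 11)
21910/(((U(8, -6)/o(B(-4), -7))*(-423))) = 21910/((-3/11*(-423))) = 21910/(1269/11) = 21910*(11/1269) = 241010/1269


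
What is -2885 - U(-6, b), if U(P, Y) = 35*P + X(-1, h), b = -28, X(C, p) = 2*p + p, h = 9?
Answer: -2702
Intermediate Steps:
X(C, p) = 3*p
U(P, Y) = 27 + 35*P (U(P, Y) = 35*P + 3*9 = 35*P + 27 = 27 + 35*P)
-2885 - U(-6, b) = -2885 - (27 + 35*(-6)) = -2885 - (27 - 210) = -2885 - 1*(-183) = -2885 + 183 = -2702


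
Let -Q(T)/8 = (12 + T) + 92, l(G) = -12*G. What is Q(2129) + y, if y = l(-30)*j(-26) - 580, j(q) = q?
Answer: -27804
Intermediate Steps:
Q(T) = -832 - 8*T (Q(T) = -8*((12 + T) + 92) = -8*(104 + T) = -832 - 8*T)
y = -9940 (y = -12*(-30)*(-26) - 580 = 360*(-26) - 580 = -9360 - 580 = -9940)
Q(2129) + y = (-832 - 8*2129) - 9940 = (-832 - 17032) - 9940 = -17864 - 9940 = -27804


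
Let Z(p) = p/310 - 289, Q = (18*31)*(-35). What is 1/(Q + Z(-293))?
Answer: -310/6144183 ≈ -5.0454e-5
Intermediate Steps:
Q = -19530 (Q = 558*(-35) = -19530)
Z(p) = -289 + p/310 (Z(p) = p/310 - 289 = -289 + p/310)
1/(Q + Z(-293)) = 1/(-19530 + (-289 + (1/310)*(-293))) = 1/(-19530 + (-289 - 293/310)) = 1/(-19530 - 89883/310) = 1/(-6144183/310) = -310/6144183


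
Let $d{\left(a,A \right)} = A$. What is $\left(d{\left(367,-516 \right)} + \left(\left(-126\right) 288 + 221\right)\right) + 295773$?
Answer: $259190$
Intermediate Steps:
$\left(d{\left(367,-516 \right)} + \left(\left(-126\right) 288 + 221\right)\right) + 295773 = \left(-516 + \left(\left(-126\right) 288 + 221\right)\right) + 295773 = \left(-516 + \left(-36288 + 221\right)\right) + 295773 = \left(-516 - 36067\right) + 295773 = -36583 + 295773 = 259190$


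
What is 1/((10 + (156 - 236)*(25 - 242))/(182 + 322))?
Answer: 28/965 ≈ 0.029016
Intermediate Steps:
1/((10 + (156 - 236)*(25 - 242))/(182 + 322)) = 1/((10 - 80*(-217))/504) = 1/((10 + 17360)*(1/504)) = 1/(17370*(1/504)) = 1/(965/28) = 28/965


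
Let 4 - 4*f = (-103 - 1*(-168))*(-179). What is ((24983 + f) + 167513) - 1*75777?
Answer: 478515/4 ≈ 1.1963e+5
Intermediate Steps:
f = 11639/4 (f = 1 - (-103 - 1*(-168))*(-179)/4 = 1 - (-103 + 168)*(-179)/4 = 1 - 65*(-179)/4 = 1 - ¼*(-11635) = 1 + 11635/4 = 11639/4 ≈ 2909.8)
((24983 + f) + 167513) - 1*75777 = ((24983 + 11639/4) + 167513) - 1*75777 = (111571/4 + 167513) - 75777 = 781623/4 - 75777 = 478515/4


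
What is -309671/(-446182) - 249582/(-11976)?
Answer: 9588967985/445289636 ≈ 21.534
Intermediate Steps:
-309671/(-446182) - 249582/(-11976) = -309671*(-1/446182) - 249582*(-1/11976) = 309671/446182 + 41597/1996 = 9588967985/445289636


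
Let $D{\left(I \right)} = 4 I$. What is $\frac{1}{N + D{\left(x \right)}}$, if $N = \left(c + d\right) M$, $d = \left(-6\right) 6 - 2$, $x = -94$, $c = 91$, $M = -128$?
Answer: $- \frac{1}{7160} \approx -0.00013966$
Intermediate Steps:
$d = -38$ ($d = -36 - 2 = -38$)
$N = -6784$ ($N = \left(91 - 38\right) \left(-128\right) = 53 \left(-128\right) = -6784$)
$\frac{1}{N + D{\left(x \right)}} = \frac{1}{-6784 + 4 \left(-94\right)} = \frac{1}{-6784 - 376} = \frac{1}{-7160} = - \frac{1}{7160}$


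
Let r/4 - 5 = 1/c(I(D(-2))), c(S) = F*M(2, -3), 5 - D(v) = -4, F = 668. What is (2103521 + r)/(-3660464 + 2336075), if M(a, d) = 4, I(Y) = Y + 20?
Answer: -468388463/294897284 ≈ -1.5883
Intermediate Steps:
D(v) = 9 (D(v) = 5 - 1*(-4) = 5 + 4 = 9)
I(Y) = 20 + Y
c(S) = 2672 (c(S) = 668*4 = 2672)
r = 13361/668 (r = 20 + 4/2672 = 20 + 4*(1/2672) = 20 + 1/668 = 13361/668 ≈ 20.001)
(2103521 + r)/(-3660464 + 2336075) = (2103521 + 13361/668)/(-3660464 + 2336075) = (1405165389/668)/(-1324389) = (1405165389/668)*(-1/1324389) = -468388463/294897284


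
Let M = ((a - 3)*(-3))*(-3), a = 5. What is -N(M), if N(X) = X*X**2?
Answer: -5832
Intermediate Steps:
M = 18 (M = ((5 - 3)*(-3))*(-3) = (2*(-3))*(-3) = -6*(-3) = 18)
N(X) = X**3
-N(M) = -1*18**3 = -1*5832 = -5832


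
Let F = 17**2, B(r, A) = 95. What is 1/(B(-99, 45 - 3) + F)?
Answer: 1/384 ≈ 0.0026042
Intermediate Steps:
F = 289
1/(B(-99, 45 - 3) + F) = 1/(95 + 289) = 1/384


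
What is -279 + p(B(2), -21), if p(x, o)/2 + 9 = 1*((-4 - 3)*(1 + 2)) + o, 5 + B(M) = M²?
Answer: -381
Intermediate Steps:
B(M) = -5 + M²
p(x, o) = -60 + 2*o (p(x, o) = -18 + 2*(1*((-4 - 3)*(1 + 2)) + o) = -18 + 2*(1*(-7*3) + o) = -18 + 2*(1*(-21) + o) = -18 + 2*(-21 + o) = -18 + (-42 + 2*o) = -60 + 2*o)
-279 + p(B(2), -21) = -279 + (-60 + 2*(-21)) = -279 + (-60 - 42) = -279 - 102 = -381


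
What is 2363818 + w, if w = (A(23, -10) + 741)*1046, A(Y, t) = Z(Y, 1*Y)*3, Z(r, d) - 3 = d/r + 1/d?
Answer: 72486626/23 ≈ 3.1516e+6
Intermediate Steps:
Z(r, d) = 3 + 1/d + d/r (Z(r, d) = 3 + (d/r + 1/d) = 3 + (1/d + d/r) = 3 + 1/d + d/r)
A(Y, t) = 12 + 3/Y (A(Y, t) = (3 + 1/(1*Y) + (1*Y)/Y)*3 = (3 + 1/Y + Y/Y)*3 = (3 + 1/Y + 1)*3 = (4 + 1/Y)*3 = 12 + 3/Y)
w = 18118812/23 (w = ((12 + 3/23) + 741)*1046 = (279/23 + 741)*1046 = (17322/23)*1046 = 18118812/23 ≈ 7.8777e+5)
2363818 + w = 2363818 + 18118812/23 = 72486626/23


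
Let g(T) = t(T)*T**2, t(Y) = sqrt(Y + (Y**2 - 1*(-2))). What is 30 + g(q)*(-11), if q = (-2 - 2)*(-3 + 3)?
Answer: 30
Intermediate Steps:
t(Y) = sqrt(2 + Y + Y**2) (t(Y) = sqrt(Y + (Y**2 + 2)) = sqrt(Y + (2 + Y**2)) = sqrt(2 + Y + Y**2))
q = 0 (q = -4*0 = 0)
g(T) = T**2*sqrt(2 + T + T**2) (g(T) = sqrt(2 + T + T**2)*T**2 = T**2*sqrt(2 + T + T**2))
30 + g(q)*(-11) = 30 + (0**2*sqrt(2 + 0 + 0**2))*(-11) = 30 + (0*sqrt(2 + 0 + 0))*(-11) = 30 + (0*sqrt(2))*(-11) = 30 + 0*(-11) = 30 + 0 = 30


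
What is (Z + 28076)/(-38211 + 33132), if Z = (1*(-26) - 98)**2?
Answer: -14484/1693 ≈ -8.5552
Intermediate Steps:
Z = 15376 (Z = (-26 - 98)**2 = (-124)**2 = 15376)
(Z + 28076)/(-38211 + 33132) = (15376 + 28076)/(-38211 + 33132) = 43452/(-5079) = 43452*(-1/5079) = -14484/1693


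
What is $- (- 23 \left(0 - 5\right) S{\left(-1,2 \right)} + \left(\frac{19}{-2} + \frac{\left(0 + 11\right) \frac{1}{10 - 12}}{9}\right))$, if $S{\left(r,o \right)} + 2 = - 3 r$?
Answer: $- \frac{944}{9} \approx -104.89$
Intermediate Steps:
$S{\left(r,o \right)} = -2 - 3 r$
$- (- 23 \left(0 - 5\right) S{\left(-1,2 \right)} + \left(\frac{19}{-2} + \frac{\left(0 + 11\right) \frac{1}{10 - 12}}{9}\right)) = - (- 23 \left(0 - 5\right) \left(-2 - -3\right) + \left(\frac{19}{-2} + \frac{\left(0 + 11\right) \frac{1}{10 - 12}}{9}\right)) = - (- 23 \left(- 5 \left(-2 + 3\right)\right) + \left(19 \left(- \frac{1}{2}\right) + \frac{11}{-2} \cdot \frac{1}{9}\right)) = - (- 23 \left(\left(-5\right) 1\right) - \left(\frac{19}{2} - 11 \left(- \frac{1}{2}\right) \frac{1}{9}\right)) = - (\left(-23\right) \left(-5\right) - \frac{91}{9}) = - (115 - \frac{91}{9}) = \left(-1\right) \frac{944}{9} = - \frac{944}{9}$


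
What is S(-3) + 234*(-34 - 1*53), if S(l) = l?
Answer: -20361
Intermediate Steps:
S(-3) + 234*(-34 - 1*53) = -3 + 234*(-34 - 1*53) = -3 + 234*(-34 - 53) = -3 + 234*(-87) = -3 - 20358 = -20361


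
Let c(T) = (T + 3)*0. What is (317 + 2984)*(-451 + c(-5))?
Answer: -1488751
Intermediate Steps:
c(T) = 0 (c(T) = (3 + T)*0 = 0)
(317 + 2984)*(-451 + c(-5)) = (317 + 2984)*(-451 + 0) = 3301*(-451) = -1488751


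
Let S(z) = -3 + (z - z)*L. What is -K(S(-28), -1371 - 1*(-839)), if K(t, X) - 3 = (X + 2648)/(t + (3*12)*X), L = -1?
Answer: -55349/19155 ≈ -2.8895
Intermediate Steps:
S(z) = -3 (S(z) = -3 + (z - z)*(-1) = -3 + 0*(-1) = -3 + 0 = -3)
K(t, X) = 3 + (2648 + X)/(t + 36*X) (K(t, X) = 3 + (X + 2648)/(t + (3*12)*X) = 3 + (2648 + X)/(t + 36*X))
-K(S(-28), -1371 - 1*(-839)) = -(2648 + 3*(-3) + 109*(-1371 - 1*(-839)))/(-3 + 36*(-1371 - 1*(-839))) = -(2648 - 9 + 109*(-1371 + 839))/(-3 + 36*(-1371 + 839)) = -(2648 - 9 + 109*(-532))/(-3 + 36*(-532)) = -(2648 - 9 - 57988)/(-3 - 19152) = -(-55349)/(-19155) = -(-1)*(-55349)/19155 = -1*55349/19155 = -55349/19155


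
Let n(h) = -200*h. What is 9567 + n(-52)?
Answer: 19967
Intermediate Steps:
9567 + n(-52) = 9567 - 200*(-52) = 9567 + 10400 = 19967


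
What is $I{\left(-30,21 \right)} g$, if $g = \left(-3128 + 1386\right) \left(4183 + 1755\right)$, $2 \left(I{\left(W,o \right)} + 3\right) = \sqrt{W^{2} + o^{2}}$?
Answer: $31031988 - 15515994 \sqrt{149} \approx -1.5836 \cdot 10^{8}$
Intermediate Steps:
$I{\left(W,o \right)} = -3 + \frac{\sqrt{W^{2} + o^{2}}}{2}$
$g = -10343996$ ($g = \left(-1742\right) 5938 = -10343996$)
$I{\left(-30,21 \right)} g = \left(-3 + \frac{\sqrt{\left(-30\right)^{2} + 21^{2}}}{2}\right) \left(-10343996\right) = \left(-3 + \frac{\sqrt{900 + 441}}{2}\right) \left(-10343996\right) = \left(-3 + \frac{\sqrt{1341}}{2}\right) \left(-10343996\right) = \left(-3 + \frac{3 \sqrt{149}}{2}\right) \left(-10343996\right) = 31031988 - 15515994 \sqrt{149}$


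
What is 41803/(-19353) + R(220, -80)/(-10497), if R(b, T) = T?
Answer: -145752617/67716147 ≈ -2.1524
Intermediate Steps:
41803/(-19353) + R(220, -80)/(-10497) = 41803/(-19353) - 80/(-10497) = 41803*(-1/19353) - 80*(-1/10497) = -41803/19353 + 80/10497 = -145752617/67716147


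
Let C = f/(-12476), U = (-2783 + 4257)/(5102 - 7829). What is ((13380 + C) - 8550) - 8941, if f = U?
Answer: -69932327149/17011026 ≈ -4111.0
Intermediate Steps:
U = -1474/2727 (U = 1474/(-2727) = 1474*(-1/2727) = -1474/2727 ≈ -0.54052)
f = -1474/2727 ≈ -0.54052
C = 737/17011026 (C = -1474/2727/(-12476) = -1474/2727*(-1/12476) = 737/17011026 ≈ 4.3325e-5)
((13380 + C) - 8550) - 8941 = ((13380 + 737/17011026) - 8550) - 8941 = (227607528617/17011026 - 8550) - 8941 = 82163256317/17011026 - 8941 = -69932327149/17011026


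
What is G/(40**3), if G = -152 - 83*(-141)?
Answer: 11551/64000 ≈ 0.18048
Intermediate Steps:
G = 11551 (G = -152 + 11703 = 11551)
G/(40**3) = 11551/(40**3) = 11551/64000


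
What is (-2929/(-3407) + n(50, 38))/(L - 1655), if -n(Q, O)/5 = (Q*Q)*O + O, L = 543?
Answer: 1618969401/3788584 ≈ 427.33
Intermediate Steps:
n(Q, O) = -5*O - 5*O*Q² (n(Q, O) = -5*((Q*Q)*O + O) = -5*(Q²*O + O) = -5*(O*Q² + O) = -5*(O + O*Q²) = -5*O - 5*O*Q²)
(-2929/(-3407) + n(50, 38))/(L - 1655) = (-2929/(-3407) - 5*38*(1 + 50²))/(543 - 1655) = (-2929*(-1/3407) - 5*38*(1 + 2500))/(-1112) = (2929/3407 - 5*38*2501)*(-1/1112) = (2929/3407 - 475190)*(-1/1112) = -1618969401/3407*(-1/1112) = 1618969401/3788584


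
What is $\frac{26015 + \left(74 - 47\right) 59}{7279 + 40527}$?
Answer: $\frac{13804}{23903} \approx 0.5775$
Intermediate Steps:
$\frac{26015 + \left(74 - 47\right) 59}{7279 + 40527} = \frac{26015 + 27 \cdot 59}{47806} = \left(26015 + 1593\right) \frac{1}{47806} = 27608 \cdot \frac{1}{47806} = \frac{13804}{23903}$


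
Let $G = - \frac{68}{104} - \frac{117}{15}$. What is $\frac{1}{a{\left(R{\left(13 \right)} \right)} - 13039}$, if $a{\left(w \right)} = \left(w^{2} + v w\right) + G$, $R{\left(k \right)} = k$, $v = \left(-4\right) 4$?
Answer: $- \frac{130}{1701239} \approx -7.6415 \cdot 10^{-5}$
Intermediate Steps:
$v = -16$
$G = - \frac{1099}{130}$ ($G = \left(-68\right) \frac{1}{104} - \frac{39}{5} = - \frac{17}{26} - \frac{39}{5} = - \frac{1099}{130} \approx -8.4538$)
$a{\left(w \right)} = - \frac{1099}{130} + w^{2} - 16 w$ ($a{\left(w \right)} = \left(w^{2} - 16 w\right) - \frac{1099}{130} = - \frac{1099}{130} + w^{2} - 16 w$)
$\frac{1}{a{\left(R{\left(13 \right)} \right)} - 13039} = \frac{1}{\left(- \frac{1099}{130} + 13^{2} - 208\right) - 13039} = \frac{1}{\left(- \frac{1099}{130} + 169 - 208\right) - 13039} = \frac{1}{- \frac{6169}{130} - 13039} = \frac{1}{- \frac{1701239}{130}} = - \frac{130}{1701239}$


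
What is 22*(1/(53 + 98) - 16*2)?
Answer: -106282/151 ≈ -703.85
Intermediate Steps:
22*(1/(53 + 98) - 16*2) = 22*(1/151 - 32) = 22*(-4831/151) = -106282/151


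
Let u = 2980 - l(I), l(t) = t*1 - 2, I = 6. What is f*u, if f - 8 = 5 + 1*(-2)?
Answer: 32736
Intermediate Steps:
l(t) = -2 + t (l(t) = t - 2 = -2 + t)
f = 11 (f = 8 + (5 + 1*(-2)) = 8 + (5 - 2) = 8 + 3 = 11)
u = 2976 (u = 2980 - (-2 + 6) = 2980 - 1*4 = 2980 - 4 = 2976)
f*u = 11*2976 = 32736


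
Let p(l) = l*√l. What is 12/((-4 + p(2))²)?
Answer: 3/(2 - √2)² ≈ 8.7426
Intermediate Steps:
p(l) = l^(3/2)
12/((-4 + p(2))²) = 12/((-4 + 2^(3/2))²) = 12/((-4 + 2*√2)²) = 12/(-4 + 2*√2)²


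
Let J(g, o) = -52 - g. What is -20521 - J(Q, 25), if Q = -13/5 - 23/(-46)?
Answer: -204711/10 ≈ -20471.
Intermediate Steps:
Q = -21/10 (Q = -13*1/5 - 23*(-1/46) = -13/5 + 1/2 = -21/10 ≈ -2.1000)
-20521 - J(Q, 25) = -20521 - (-52 - 1*(-21/10)) = -20521 - (-52 + 21/10) = -20521 - 1*(-499/10) = -20521 + 499/10 = -204711/10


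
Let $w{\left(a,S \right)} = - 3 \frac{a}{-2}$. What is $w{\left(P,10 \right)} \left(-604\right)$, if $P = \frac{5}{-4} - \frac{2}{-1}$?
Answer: $- \frac{1359}{2} \approx -679.5$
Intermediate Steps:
$P = \frac{3}{4}$ ($P = 5 \left(- \frac{1}{4}\right) - -2 = - \frac{5}{4} + 2 = \frac{3}{4} \approx 0.75$)
$w{\left(a,S \right)} = \frac{3 a}{2}$ ($w{\left(a,S \right)} = - 3 a \left(- \frac{1}{2}\right) = - 3 \left(- \frac{a}{2}\right) = \frac{3 a}{2}$)
$w{\left(P,10 \right)} \left(-604\right) = \frac{3}{2} \cdot \frac{3}{4} \left(-604\right) = \frac{9}{8} \left(-604\right) = - \frac{1359}{2}$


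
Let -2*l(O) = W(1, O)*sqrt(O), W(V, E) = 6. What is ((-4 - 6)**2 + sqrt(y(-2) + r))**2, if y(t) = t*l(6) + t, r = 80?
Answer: (100 + sqrt(6)*sqrt(13 + sqrt(6)))**2 ≈ 12018.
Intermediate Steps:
l(O) = -3*sqrt(O)
y(t) = t - 3*t*sqrt(6) (y(t) = t*(-3*sqrt(6)) + t = -3*t*sqrt(6) + t = t - 3*t*sqrt(6))
((-4 - 6)**2 + sqrt(y(-2) + r))**2 = ((-4 - 6)**2 + sqrt(-2*(1 - 3*sqrt(6)) + 80))**2 = ((-10)**2 + sqrt((-2 + 6*sqrt(6)) + 80))**2 = (100 + sqrt(78 + 6*sqrt(6)))**2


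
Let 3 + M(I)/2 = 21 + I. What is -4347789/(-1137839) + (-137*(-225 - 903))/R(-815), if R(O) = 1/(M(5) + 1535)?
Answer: 277998440007813/1137839 ≈ 2.4432e+8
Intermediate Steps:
M(I) = 36 + 2*I (M(I) = -6 + 2*(21 + I) = -6 + (42 + 2*I) = 36 + 2*I)
R(O) = 1/1581 (R(O) = 1/((36 + 2*5) + 1535) = 1/((36 + 10) + 1535) = 1/(46 + 1535) = 1/1581)
-4347789/(-1137839) + (-137*(-225 - 903))/R(-815) = -4347789/(-1137839) + (-137*(-225 - 903))/(1/1581) = -4347789*(-1/1137839) - 137*(-1128)*1581 = 4347789/1137839 + 154536*1581 = 4347789/1137839 + 244321416 = 277998440007813/1137839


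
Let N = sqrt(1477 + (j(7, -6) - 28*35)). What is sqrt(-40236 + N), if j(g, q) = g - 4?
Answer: sqrt(-40236 + 10*sqrt(5)) ≈ 200.53*I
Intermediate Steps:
j(g, q) = -4 + g
N = 10*sqrt(5) (N = sqrt(1477 + ((-4 + 7) - 28*35)) = sqrt(1477 + (3 - 980)) = sqrt(1477 - 977) = sqrt(500) = 10*sqrt(5) ≈ 22.361)
sqrt(-40236 + N) = sqrt(-40236 + 10*sqrt(5))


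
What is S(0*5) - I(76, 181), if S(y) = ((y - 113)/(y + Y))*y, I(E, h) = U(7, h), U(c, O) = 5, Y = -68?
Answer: -5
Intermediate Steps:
I(E, h) = 5
S(y) = y*(-113 + y)/(-68 + y) (S(y) = ((y - 113)/(y - 68))*y = ((-113 + y)/(-68 + y))*y = y*(-113 + y)/(-68 + y))
S(0*5) - I(76, 181) = (0*5)*(-113 + 0*5)/(-68 + 0*5) - 1*5 = 0*(-113 + 0)/(-68 + 0) - 5 = 0*(-113)/(-68) - 5 = 0*(-1/68)*(-113) - 5 = 0 - 5 = -5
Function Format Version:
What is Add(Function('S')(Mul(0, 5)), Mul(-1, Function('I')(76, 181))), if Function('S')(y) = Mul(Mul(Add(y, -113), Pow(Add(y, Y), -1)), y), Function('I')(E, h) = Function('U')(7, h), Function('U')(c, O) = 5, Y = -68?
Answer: -5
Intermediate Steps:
Function('I')(E, h) = 5
Function('S')(y) = Mul(y, Pow(Add(-68, y), -1), Add(-113, y)) (Function('S')(y) = Mul(Mul(Add(y, -113), Pow(Add(y, -68), -1)), y) = Mul(Mul(Add(-113, y), Pow(Add(-68, y), -1)), y) = Mul(Mul(Pow(Add(-68, y), -1), Add(-113, y)), y) = Mul(y, Pow(Add(-68, y), -1), Add(-113, y)))
Add(Function('S')(Mul(0, 5)), Mul(-1, Function('I')(76, 181))) = Add(Mul(Mul(0, 5), Pow(Add(-68, Mul(0, 5)), -1), Add(-113, Mul(0, 5))), Mul(-1, 5)) = Add(Mul(0, Pow(Add(-68, 0), -1), Add(-113, 0)), -5) = Add(Mul(0, Pow(-68, -1), -113), -5) = Add(Mul(0, Rational(-1, 68), -113), -5) = Add(0, -5) = -5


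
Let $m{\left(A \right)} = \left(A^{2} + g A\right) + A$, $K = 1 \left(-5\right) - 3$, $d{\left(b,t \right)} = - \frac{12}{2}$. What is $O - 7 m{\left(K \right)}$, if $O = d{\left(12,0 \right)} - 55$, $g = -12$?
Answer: $-1125$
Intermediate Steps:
$d{\left(b,t \right)} = -6$ ($d{\left(b,t \right)} = \left(-12\right) \frac{1}{2} = -6$)
$K = -8$ ($K = -5 - 3 = -8$)
$m{\left(A \right)} = A^{2} - 11 A$ ($m{\left(A \right)} = \left(A^{2} - 12 A\right) + A = A^{2} - 11 A$)
$O = -61$ ($O = -6 - 55 = -61$)
$O - 7 m{\left(K \right)} = -61 - 7 \left(- 8 \left(-11 - 8\right)\right) = -61 - 7 \left(\left(-8\right) \left(-19\right)\right) = -61 - 1064 = -1125$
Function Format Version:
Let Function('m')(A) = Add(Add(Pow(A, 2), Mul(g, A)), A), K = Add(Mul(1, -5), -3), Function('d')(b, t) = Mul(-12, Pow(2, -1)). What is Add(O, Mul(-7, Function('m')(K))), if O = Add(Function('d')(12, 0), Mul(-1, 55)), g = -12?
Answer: -1125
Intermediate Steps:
Function('d')(b, t) = -6 (Function('d')(b, t) = Mul(-12, Rational(1, 2)) = -6)
K = -8 (K = Add(-5, -3) = -8)
Function('m')(A) = Add(Pow(A, 2), Mul(-11, A)) (Function('m')(A) = Add(Add(Pow(A, 2), Mul(-12, A)), A) = Add(Pow(A, 2), Mul(-11, A)))
O = -61 (O = Add(-6, Mul(-1, 55)) = Add(-6, -55) = -61)
Add(O, Mul(-7, Function('m')(K))) = Add(-61, Mul(-7, Mul(-8, Add(-11, -8)))) = Add(-61, Mul(-7, Mul(-8, -19))) = Add(-61, Mul(-7, 152)) = Add(-61, -1064) = -1125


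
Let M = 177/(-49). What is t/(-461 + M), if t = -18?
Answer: 441/11383 ≈ 0.038742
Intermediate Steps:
M = -177/49 (M = 177*(-1/49) = -177/49 ≈ -3.6122)
t/(-461 + M) = -18/(-461 - 177/49) = -18/(-22766/49) = -49/22766*(-18) = 441/11383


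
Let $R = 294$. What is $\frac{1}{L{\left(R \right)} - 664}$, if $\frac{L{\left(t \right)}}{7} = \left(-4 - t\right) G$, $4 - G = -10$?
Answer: $- \frac{1}{29868} \approx -3.3481 \cdot 10^{-5}$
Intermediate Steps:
$G = 14$ ($G = 4 - -10 = 4 + 10 = 14$)
$L{\left(t \right)} = -392 - 98 t$ ($L{\left(t \right)} = 7 \left(-4 - t\right) 14 = 7 \left(-56 - 14 t\right) = -392 - 98 t$)
$\frac{1}{L{\left(R \right)} - 664} = \frac{1}{\left(-392 - 28812\right) - 664} = \frac{1}{-29204 - 664} = \frac{1}{-29868} = - \frac{1}{29868}$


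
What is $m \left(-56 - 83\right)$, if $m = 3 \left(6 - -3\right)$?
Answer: $-3753$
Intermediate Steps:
$m = 27$ ($m = 3 \left(6 + 3\right) = 3 \cdot 9 = 27$)
$m \left(-56 - 83\right) = 27 \left(-56 - 83\right) = 27 \left(-139\right) = -3753$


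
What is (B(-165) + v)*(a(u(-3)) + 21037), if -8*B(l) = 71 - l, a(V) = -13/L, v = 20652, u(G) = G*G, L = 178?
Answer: 154444913385/356 ≈ 4.3383e+8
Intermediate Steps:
u(G) = G²
a(V) = -13/178
B(l) = -71/8 + l/8 (B(l) = -(71 - l)/8 = -71/8 + l/8)
(B(-165) + v)*(a(u(-3)) + 21037) = ((-71/8 + (⅛)*(-165)) + 20652)*(-13/178 + 21037) = ((-71/8 - 165/8) + 20652)*(3744573/178) = (-59/2 + 20652)*(3744573/178) = (41245/2)*(3744573/178) = 154444913385/356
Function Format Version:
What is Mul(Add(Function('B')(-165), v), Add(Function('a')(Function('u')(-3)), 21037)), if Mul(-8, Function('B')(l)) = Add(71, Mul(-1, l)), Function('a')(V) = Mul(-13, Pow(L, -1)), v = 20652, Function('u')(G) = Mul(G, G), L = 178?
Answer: Rational(154444913385, 356) ≈ 4.3383e+8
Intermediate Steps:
Function('u')(G) = Pow(G, 2)
Function('a')(V) = Rational(-13, 178) (Function('a')(V) = Mul(-13, Pow(178, -1)) = Mul(-13, Rational(1, 178)) = Rational(-13, 178))
Function('B')(l) = Add(Rational(-71, 8), Mul(Rational(1, 8), l)) (Function('B')(l) = Mul(Rational(-1, 8), Add(71, Mul(-1, l))) = Add(Rational(-71, 8), Mul(Rational(1, 8), l)))
Mul(Add(Function('B')(-165), v), Add(Function('a')(Function('u')(-3)), 21037)) = Mul(Add(Add(Rational(-71, 8), Mul(Rational(1, 8), -165)), 20652), Add(Rational(-13, 178), 21037)) = Mul(Add(Add(Rational(-71, 8), Rational(-165, 8)), 20652), Rational(3744573, 178)) = Mul(Add(Rational(-59, 2), 20652), Rational(3744573, 178)) = Mul(Rational(41245, 2), Rational(3744573, 178)) = Rational(154444913385, 356)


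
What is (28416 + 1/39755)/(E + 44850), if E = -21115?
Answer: 1129678081/943584925 ≈ 1.1972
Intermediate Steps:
(28416 + 1/39755)/(E + 44850) = (28416 + 1/39755)/(-21115 + 44850) = (28416 + 1/39755)/23735 = (1129678081/39755)*(1/23735) = 1129678081/943584925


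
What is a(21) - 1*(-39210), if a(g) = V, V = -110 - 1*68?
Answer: 39032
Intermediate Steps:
V = -178 (V = -110 - 68 = -178)
a(g) = -178
a(21) - 1*(-39210) = -178 - 1*(-39210) = -178 + 39210 = 39032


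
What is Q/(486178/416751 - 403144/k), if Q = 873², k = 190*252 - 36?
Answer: -1266343057218573/12062497076 ≈ -1.0498e+5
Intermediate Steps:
k = 47844 (k = 47880 - 36 = 47844)
Q = 762129
Q/(486178/416751 - 403144/k) = 762129/(486178/416751 - 403144/47844) = 762129/(486178*(1/416751) - 403144*1/47844) = 762129/(486178/416751 - 100786/11961) = 762129/(-12062497076/1661586237) = 762129*(-1661586237/12062497076) = -1266343057218573/12062497076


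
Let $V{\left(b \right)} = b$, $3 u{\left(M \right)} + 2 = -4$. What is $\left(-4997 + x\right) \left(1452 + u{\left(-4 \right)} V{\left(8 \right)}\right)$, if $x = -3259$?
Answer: $-11855616$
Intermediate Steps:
$u{\left(M \right)} = -2$ ($u{\left(M \right)} = - \frac{2}{3} + \frac{1}{3} \left(-4\right) = - \frac{2}{3} - \frac{4}{3} = -2$)
$\left(-4997 + x\right) \left(1452 + u{\left(-4 \right)} V{\left(8 \right)}\right) = \left(-4997 - 3259\right) \left(1452 - 16\right) = - 8256 \left(1452 - 16\right) = \left(-8256\right) 1436 = -11855616$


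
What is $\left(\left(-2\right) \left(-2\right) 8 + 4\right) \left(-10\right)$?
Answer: $-360$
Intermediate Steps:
$\left(\left(-2\right) \left(-2\right) 8 + 4\right) \left(-10\right) = \left(4 \cdot 8 + 4\right) \left(-10\right) = \left(32 + 4\right) \left(-10\right) = 36 \left(-10\right) = -360$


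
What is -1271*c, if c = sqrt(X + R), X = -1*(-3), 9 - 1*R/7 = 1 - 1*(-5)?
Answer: -2542*sqrt(6) ≈ -6226.6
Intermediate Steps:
R = 21 (R = 63 - 7*(1 - 1*(-5)) = 63 - 7*(1 + 5) = 63 - 7*6 = 63 - 42 = 21)
X = 3
c = 2*sqrt(6) (c = sqrt(3 + 21) = sqrt(24) = 2*sqrt(6) ≈ 4.8990)
-1271*c = -2542*sqrt(6)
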